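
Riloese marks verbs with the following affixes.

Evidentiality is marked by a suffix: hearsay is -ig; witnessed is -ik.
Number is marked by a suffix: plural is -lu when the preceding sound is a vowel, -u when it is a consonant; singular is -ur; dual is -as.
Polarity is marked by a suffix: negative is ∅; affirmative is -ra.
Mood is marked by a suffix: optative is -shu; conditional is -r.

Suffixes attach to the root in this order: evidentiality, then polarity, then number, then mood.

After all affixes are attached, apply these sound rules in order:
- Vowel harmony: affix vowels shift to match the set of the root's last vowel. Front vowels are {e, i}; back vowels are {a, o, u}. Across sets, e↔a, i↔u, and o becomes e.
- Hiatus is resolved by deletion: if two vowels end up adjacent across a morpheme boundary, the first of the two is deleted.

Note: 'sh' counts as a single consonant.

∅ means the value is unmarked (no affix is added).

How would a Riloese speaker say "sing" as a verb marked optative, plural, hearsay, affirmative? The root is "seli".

Attach evidentiality hearsay -ig → seliig.
Attach polarity affirmative -ra → seliigra.
Attach number plural -lu (after vowel 'a') → seliigralu.
Attach mood optative -shu → seliigralushu.
Apply vowel harmony: seliigralushu → seliigrelishi.
Apply vowel deletion: seliigrelishi → seligrelishi.

seligrelishi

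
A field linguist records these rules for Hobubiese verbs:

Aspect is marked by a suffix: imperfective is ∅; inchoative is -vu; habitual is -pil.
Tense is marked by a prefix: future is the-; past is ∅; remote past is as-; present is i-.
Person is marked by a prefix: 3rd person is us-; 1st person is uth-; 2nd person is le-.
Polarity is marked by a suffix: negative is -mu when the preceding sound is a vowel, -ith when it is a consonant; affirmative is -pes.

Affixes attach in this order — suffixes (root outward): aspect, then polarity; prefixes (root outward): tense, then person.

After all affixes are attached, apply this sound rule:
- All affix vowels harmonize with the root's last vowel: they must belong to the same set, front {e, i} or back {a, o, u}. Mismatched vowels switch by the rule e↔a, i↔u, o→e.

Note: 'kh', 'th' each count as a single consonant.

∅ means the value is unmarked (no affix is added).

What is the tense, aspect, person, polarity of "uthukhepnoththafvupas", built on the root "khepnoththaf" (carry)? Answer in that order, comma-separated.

present, inchoative, 1st person, affirmative

Segment: uth-i-khepnoththaf-vu-pes.
tense: i- → present.
aspect: -vu → inchoative.
person: uth- → 1st person.
polarity: -pes → affirmative.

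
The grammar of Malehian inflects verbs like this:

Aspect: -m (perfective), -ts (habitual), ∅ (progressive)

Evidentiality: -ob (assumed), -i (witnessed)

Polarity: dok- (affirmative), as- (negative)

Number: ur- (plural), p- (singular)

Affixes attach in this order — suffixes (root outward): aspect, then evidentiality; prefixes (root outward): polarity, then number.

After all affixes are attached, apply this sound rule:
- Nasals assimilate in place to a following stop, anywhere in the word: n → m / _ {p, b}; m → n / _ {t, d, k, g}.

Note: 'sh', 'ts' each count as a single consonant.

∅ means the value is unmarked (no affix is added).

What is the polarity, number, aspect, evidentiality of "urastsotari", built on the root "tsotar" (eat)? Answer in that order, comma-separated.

negative, plural, progressive, witnessed

Segment: ur-as-tsotar-i.
polarity: as- → negative.
number: ur- → plural.
aspect: ∅ → progressive.
evidentiality: -i → witnessed.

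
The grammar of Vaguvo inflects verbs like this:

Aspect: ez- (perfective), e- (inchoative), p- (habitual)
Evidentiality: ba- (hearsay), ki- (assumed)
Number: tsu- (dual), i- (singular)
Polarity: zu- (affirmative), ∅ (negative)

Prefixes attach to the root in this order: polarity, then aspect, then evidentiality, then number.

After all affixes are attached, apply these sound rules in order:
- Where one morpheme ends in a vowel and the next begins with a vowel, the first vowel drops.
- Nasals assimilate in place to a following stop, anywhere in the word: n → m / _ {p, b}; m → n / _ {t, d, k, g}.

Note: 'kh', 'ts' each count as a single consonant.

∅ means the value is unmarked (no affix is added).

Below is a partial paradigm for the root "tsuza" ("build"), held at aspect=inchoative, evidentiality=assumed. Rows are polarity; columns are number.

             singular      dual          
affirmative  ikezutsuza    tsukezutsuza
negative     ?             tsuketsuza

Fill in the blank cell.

iketsuza

polarity = negative: zero marking, form stays tsuza.
Attach aspect inchoative e- → etsuza.
Attach evidentiality assumed ki- → kietsuza.
Attach number singular i- → ikietsuza.
Apply vowel deletion: ikietsuza → iketsuza.
Nasal assimilation: no change.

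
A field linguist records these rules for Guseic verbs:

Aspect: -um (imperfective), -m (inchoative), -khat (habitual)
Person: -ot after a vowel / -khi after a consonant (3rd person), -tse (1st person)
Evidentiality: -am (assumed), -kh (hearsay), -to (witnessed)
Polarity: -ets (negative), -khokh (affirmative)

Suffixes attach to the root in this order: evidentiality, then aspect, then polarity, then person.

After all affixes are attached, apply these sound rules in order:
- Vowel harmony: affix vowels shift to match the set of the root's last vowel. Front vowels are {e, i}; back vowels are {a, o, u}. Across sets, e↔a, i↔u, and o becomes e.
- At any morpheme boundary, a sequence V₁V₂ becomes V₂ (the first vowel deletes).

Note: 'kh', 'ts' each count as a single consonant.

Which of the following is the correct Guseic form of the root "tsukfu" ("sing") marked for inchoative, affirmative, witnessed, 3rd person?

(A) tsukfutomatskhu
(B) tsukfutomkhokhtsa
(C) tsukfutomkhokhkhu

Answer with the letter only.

Attach evidentiality witnessed -to → tsukfuto.
Attach aspect inchoative -m → tsukfutom.
Attach polarity affirmative -khokh → tsukfutomkhokh.
Attach person 3rd person -khi (after consonant 'kh') → tsukfutomkhokhkhi.
Apply vowel harmony: tsukfutomkhokhkhi → tsukfutomkhokhkhu.
Vowel deletion: no change.
So the correct form is tsukfutomkhokhkhu, option (C).
(B) tsukfutomkhokhtsa is wrong: it uses 1st person instead of 3rd person for person.
(A) tsukfutomatskhu is wrong: it uses negative instead of affirmative for polarity.

C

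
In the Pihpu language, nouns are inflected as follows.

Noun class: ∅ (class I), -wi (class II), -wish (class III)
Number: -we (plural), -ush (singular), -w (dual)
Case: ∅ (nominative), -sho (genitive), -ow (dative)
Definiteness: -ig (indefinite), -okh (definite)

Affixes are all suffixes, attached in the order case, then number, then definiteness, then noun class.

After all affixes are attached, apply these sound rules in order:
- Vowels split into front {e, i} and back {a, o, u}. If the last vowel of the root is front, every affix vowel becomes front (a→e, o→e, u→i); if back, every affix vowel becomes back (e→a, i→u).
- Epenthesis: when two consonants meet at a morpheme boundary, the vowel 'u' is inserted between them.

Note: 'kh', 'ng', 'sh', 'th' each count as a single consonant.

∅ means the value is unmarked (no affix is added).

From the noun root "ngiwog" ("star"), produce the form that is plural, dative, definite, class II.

Attach case dative -ow → ngiwogow.
Attach number plural -we → ngiwogowwe.
Attach definiteness definite -okh → ngiwogowweokh.
Attach noun class class II -wi → ngiwogowweokhwi.
Apply vowel harmony: ngiwogowweokhwi → ngiwogowwaokhwu.
Apply epenthesis: ngiwogowwaokhwu → ngiwogowuwaokhuwu.

ngiwogowuwaokhuwu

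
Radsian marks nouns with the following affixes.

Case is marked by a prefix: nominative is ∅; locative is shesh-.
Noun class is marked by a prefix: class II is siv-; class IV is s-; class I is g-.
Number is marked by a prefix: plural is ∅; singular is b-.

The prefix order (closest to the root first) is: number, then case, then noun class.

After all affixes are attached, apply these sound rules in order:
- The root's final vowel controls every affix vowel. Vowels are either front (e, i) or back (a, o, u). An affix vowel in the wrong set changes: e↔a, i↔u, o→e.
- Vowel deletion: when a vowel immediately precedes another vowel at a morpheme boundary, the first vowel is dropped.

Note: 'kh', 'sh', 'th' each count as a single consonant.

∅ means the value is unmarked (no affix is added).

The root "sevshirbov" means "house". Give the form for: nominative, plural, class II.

number = plural: zero marking, form stays sevshirbov.
case = nominative: zero marking, form stays sevshirbov.
Attach noun class class II siv- → sivsevshirbov.
Apply vowel harmony: sivsevshirbov → suvsevshirbov.
Vowel deletion: no change.

suvsevshirbov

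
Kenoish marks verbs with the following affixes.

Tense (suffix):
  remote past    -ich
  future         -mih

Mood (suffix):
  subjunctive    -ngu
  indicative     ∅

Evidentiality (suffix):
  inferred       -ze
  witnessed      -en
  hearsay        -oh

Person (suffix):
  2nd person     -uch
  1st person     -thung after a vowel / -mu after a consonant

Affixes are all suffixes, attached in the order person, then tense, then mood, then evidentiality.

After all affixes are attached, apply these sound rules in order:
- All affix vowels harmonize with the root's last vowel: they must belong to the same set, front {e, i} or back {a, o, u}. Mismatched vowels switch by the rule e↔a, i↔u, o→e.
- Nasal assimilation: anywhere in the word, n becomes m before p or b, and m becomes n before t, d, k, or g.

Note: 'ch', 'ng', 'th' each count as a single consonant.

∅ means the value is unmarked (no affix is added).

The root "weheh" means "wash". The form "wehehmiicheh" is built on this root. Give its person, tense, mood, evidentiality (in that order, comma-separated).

Segment: weheh-mu-ich-oh.
person: -thung/mu → 1st person.
tense: -ich → remote past.
mood: ∅ → indicative.
evidentiality: -oh → hearsay.

1st person, remote past, indicative, hearsay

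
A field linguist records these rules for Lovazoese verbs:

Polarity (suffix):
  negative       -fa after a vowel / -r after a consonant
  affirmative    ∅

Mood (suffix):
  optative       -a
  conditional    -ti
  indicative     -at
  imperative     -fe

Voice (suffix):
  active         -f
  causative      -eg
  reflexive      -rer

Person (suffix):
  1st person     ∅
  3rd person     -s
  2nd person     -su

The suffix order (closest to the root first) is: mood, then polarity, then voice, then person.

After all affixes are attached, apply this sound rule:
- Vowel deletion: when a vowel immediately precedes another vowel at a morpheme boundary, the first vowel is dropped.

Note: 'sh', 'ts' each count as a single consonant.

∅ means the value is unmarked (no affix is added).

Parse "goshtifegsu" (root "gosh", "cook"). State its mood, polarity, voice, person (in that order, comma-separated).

conditional, negative, causative, 2nd person

Segment: gosh-ti-fa-eg-su.
mood: -ti → conditional.
polarity: -fa/r → negative.
voice: -eg → causative.
person: -su → 2nd person.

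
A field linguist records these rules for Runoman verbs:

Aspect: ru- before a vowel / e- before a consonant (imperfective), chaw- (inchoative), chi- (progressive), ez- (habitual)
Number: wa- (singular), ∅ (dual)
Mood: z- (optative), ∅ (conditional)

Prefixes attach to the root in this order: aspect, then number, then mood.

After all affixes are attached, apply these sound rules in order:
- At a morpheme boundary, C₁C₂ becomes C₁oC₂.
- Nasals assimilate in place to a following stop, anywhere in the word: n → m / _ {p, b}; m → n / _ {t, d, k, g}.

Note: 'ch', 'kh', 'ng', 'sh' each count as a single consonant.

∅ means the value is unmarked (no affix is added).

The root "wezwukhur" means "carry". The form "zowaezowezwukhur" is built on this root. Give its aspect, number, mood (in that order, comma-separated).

habitual, singular, optative

Segment: z-wa-ez-wezwukhur.
aspect: ez- → habitual.
number: wa- → singular.
mood: z- → optative.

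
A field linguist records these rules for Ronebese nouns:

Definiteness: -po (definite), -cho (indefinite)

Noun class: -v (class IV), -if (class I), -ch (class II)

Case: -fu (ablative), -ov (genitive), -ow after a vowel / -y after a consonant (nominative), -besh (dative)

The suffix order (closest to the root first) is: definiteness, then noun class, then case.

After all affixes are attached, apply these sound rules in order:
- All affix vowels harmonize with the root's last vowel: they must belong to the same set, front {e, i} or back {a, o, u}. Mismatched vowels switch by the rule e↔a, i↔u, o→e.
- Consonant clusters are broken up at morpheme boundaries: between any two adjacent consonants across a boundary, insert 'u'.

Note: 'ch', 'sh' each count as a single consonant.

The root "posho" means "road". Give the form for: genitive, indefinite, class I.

poshochoufov

Attach definiteness indefinite -cho → poshocho.
Attach noun class class I -if → poshochoif.
Attach case genitive -ov → poshochoifov.
Apply vowel harmony: poshochoifov → poshochoufov.
Epenthesis: no change.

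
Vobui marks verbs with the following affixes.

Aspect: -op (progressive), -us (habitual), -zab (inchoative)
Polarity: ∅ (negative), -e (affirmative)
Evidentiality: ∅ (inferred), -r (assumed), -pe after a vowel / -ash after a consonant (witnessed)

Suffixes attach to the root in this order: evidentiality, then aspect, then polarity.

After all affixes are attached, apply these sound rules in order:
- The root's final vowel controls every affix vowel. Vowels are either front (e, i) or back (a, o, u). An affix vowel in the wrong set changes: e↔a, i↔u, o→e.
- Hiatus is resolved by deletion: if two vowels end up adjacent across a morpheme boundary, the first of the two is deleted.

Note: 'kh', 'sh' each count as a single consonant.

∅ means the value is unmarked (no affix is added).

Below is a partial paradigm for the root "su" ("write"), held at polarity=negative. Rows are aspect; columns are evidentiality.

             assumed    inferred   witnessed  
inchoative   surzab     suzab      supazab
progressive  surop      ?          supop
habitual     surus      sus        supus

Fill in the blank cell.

sop

evidentiality = inferred: zero marking, form stays su.
Attach aspect progressive -op → suop.
polarity = negative: zero marking, form stays suop.
Vowel harmony: no change.
Apply vowel deletion: suop → sop.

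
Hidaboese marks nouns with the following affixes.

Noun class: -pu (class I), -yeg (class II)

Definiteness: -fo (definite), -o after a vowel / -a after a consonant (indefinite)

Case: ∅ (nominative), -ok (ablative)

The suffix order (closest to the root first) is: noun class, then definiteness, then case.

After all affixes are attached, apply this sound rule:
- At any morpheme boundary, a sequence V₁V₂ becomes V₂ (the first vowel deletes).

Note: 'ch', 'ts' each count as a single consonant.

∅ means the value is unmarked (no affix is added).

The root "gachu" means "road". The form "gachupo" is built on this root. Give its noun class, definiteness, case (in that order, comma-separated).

Segment: gachu-pu-o.
noun class: -pu → class I.
definiteness: -o/a → indefinite.
case: ∅ → nominative.

class I, indefinite, nominative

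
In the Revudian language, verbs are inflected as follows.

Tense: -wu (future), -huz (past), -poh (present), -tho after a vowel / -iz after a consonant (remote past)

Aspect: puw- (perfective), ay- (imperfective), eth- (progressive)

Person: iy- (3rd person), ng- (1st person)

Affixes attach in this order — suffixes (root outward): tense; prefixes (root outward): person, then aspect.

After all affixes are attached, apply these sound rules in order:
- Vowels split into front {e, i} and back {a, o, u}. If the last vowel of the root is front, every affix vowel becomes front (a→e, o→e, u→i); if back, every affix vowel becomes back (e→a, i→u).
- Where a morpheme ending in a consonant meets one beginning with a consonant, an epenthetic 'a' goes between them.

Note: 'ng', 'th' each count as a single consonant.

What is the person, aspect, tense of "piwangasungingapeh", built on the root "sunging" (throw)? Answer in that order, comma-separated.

1st person, perfective, present

Segment: puw-ng-sunging-poh.
person: ng- → 1st person.
aspect: puw- → perfective.
tense: -poh → present.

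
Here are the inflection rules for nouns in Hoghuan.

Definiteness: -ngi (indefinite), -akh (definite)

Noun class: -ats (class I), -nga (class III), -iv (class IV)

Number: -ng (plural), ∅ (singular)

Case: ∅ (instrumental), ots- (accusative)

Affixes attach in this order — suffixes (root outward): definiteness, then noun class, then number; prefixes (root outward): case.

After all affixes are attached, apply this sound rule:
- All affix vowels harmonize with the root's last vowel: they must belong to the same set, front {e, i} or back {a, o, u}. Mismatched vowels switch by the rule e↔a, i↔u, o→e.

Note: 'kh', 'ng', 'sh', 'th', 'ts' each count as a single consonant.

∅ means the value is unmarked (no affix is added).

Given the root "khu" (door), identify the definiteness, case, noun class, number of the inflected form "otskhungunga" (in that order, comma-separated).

indefinite, accusative, class III, singular

Segment: ots-khu-ngi-nga.
definiteness: -ngi → indefinite.
case: ots- → accusative.
noun class: -nga → class III.
number: ∅ → singular.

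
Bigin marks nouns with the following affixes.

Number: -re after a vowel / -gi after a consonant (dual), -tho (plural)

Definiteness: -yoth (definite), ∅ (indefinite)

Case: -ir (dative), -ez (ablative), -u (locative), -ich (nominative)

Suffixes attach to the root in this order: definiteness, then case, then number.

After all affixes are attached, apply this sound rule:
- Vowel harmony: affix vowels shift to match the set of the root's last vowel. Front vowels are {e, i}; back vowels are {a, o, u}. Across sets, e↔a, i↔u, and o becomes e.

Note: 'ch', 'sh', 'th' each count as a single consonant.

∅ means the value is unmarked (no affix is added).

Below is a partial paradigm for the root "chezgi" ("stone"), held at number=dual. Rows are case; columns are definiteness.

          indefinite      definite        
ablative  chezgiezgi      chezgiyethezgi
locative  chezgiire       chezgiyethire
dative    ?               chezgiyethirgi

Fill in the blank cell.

chezgiirgi

definiteness = indefinite: zero marking, form stays chezgi.
Attach case dative -ir → chezgiir.
Attach number dual -gi (after consonant 'r') → chezgiirgi.
Vowel harmony: no change.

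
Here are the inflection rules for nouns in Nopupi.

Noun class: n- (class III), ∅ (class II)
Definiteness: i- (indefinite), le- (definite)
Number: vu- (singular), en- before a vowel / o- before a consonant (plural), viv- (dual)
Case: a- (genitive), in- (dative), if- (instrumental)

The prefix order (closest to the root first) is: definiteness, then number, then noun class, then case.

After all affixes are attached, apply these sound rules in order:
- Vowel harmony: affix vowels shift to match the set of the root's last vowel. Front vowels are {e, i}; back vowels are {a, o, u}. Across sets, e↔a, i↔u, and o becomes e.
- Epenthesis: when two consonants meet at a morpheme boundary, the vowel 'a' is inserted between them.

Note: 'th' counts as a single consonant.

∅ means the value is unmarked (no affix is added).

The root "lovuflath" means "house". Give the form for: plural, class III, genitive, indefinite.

Attach definiteness indefinite i- → ilovuflath.
Attach number plural en- (before vowel 'i') → enilovuflath.
Attach noun class class III n- → nenilovuflath.
Attach case genitive a- → anenilovuflath.
Apply vowel harmony: anenilovuflath → ananulovuflath.
Epenthesis: no change.

ananulovuflath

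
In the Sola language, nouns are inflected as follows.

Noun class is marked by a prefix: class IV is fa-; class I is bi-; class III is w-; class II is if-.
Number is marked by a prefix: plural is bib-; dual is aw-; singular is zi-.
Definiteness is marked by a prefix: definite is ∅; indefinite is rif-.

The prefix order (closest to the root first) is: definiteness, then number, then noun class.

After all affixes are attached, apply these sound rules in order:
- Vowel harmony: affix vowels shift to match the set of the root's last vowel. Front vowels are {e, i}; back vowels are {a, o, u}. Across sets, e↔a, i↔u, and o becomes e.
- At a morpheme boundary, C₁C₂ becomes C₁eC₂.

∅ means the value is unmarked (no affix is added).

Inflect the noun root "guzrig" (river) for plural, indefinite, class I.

Attach definiteness indefinite rif- → rifguzrig.
Attach number plural bib- → bibrifguzrig.
Attach noun class class I bi- → bibibrifguzrig.
Vowel harmony: no change.
Apply epenthesis: bibibrifguzrig → bibiberifeguzrig.

bibiberifeguzrig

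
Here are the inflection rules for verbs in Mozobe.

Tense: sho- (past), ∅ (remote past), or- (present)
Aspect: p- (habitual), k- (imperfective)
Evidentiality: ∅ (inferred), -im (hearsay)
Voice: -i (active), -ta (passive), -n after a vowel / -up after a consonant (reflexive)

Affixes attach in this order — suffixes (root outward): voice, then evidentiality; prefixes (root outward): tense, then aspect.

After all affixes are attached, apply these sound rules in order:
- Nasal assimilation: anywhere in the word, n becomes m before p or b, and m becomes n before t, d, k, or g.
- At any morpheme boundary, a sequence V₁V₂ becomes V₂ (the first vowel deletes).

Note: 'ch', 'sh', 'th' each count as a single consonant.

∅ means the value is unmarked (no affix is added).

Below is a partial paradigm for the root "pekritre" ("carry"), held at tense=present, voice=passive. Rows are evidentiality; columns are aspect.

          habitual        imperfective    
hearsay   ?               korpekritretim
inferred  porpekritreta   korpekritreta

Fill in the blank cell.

Attach tense present or- → orpekritre.
Attach voice passive -ta → orpekritreta.
Attach evidentiality hearsay -im → orpekritretaim.
Attach aspect habitual p- → porpekritretaim.
Nasal assimilation: no change.
Apply vowel deletion: porpekritretaim → porpekritretim.

porpekritretim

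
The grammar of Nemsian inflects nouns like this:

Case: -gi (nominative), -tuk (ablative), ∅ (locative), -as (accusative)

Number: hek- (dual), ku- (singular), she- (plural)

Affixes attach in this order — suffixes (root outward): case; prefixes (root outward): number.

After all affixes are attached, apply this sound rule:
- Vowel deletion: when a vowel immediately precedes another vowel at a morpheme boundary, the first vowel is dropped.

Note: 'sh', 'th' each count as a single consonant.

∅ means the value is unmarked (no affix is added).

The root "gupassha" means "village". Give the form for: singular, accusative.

Attach number singular ku- → kugupassha.
Attach case accusative -as → kugupasshaas.
Apply vowel deletion: kugupasshaas → kugupasshas.

kugupasshas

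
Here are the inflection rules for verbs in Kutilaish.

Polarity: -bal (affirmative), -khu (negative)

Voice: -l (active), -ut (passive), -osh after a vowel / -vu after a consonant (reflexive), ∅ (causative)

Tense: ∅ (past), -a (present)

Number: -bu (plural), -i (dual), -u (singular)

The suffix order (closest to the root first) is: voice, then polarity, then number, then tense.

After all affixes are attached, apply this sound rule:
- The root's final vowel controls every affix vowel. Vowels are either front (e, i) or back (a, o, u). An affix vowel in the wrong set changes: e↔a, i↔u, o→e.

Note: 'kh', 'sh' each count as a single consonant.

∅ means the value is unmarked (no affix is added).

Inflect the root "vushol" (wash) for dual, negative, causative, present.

vusholkhuua

voice = causative: zero marking, form stays vushol.
Attach polarity negative -khu → vusholkhu.
Attach number dual -i → vusholkhui.
Attach tense present -a → vusholkhuia.
Apply vowel harmony: vusholkhuia → vusholkhuua.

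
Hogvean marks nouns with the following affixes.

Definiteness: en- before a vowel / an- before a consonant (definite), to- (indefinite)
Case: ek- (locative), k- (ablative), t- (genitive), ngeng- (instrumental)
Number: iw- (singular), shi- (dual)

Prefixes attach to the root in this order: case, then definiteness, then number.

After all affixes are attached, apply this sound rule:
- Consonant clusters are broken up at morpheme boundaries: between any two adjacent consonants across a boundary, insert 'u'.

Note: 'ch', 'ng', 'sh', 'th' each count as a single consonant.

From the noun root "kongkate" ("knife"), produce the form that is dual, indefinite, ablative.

Attach case ablative k- → kkongkate.
Attach definiteness indefinite to- → tokkongkate.
Attach number dual shi- → shitokkongkate.
Apply epenthesis: shitokkongkate → shitokukongkate.

shitokukongkate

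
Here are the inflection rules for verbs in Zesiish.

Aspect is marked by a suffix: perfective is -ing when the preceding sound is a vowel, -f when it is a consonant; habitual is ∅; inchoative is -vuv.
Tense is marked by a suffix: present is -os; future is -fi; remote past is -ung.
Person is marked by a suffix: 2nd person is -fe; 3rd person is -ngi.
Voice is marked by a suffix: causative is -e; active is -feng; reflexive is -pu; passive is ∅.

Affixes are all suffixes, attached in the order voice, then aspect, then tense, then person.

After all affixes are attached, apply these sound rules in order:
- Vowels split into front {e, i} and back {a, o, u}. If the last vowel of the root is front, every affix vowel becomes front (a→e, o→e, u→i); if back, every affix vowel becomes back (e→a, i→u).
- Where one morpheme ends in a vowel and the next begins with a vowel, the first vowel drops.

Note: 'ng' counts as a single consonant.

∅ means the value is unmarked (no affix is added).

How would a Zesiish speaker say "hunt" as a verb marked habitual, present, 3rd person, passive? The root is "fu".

voice = passive: zero marking, form stays fu.
aspect = habitual: zero marking, form stays fu.
Attach tense present -os → fuos.
Attach person 3rd person -ngi → fuosngi.
Apply vowel harmony: fuosngi → fuosngu.
Apply vowel deletion: fuosngu → fosngu.

fosngu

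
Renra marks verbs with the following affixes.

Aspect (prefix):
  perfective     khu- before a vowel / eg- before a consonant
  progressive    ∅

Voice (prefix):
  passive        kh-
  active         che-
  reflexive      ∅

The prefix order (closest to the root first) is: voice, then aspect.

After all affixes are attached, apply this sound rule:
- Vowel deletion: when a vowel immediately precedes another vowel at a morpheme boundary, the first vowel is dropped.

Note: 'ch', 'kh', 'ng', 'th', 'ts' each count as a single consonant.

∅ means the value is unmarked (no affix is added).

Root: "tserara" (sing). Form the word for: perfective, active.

Attach voice active che- → chetserara.
Attach aspect perfective eg- (before consonant 'ch') → egchetserara.
Vowel deletion: no change.

egchetserara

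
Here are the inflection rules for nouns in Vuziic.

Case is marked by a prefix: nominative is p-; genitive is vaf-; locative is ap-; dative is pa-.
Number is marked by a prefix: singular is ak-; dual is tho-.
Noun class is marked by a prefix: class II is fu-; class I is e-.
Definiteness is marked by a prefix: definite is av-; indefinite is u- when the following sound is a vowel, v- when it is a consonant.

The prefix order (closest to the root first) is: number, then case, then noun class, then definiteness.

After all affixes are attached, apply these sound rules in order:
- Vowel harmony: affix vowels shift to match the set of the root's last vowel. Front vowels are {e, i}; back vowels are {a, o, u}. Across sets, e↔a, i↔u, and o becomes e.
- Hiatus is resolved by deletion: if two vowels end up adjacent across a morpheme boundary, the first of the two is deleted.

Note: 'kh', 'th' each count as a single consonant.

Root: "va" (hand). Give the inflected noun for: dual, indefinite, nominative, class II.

Attach number dual tho- → thova.
Attach case nominative p- → pthova.
Attach noun class class II fu- → fupthova.
Attach definiteness indefinite v- (before consonant 'f') → vfupthova.
Vowel harmony: no change.
Vowel deletion: no change.

vfupthova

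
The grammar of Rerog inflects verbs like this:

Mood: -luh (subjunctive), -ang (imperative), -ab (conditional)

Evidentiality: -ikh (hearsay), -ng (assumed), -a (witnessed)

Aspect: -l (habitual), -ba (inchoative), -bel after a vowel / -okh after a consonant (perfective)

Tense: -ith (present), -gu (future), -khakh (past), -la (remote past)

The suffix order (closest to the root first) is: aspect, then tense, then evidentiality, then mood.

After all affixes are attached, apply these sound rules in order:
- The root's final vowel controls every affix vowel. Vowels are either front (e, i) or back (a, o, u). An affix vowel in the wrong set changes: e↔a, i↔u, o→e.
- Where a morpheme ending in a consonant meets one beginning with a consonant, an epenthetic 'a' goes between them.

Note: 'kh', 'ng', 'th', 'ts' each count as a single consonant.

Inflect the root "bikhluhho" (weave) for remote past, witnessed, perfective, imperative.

Attach aspect perfective -bel (after vowel 'o') → bikhluhhobel.
Attach tense remote past -la → bikhluhhobella.
Attach evidentiality witnessed -a → bikhluhhobellaa.
Attach mood imperative -ang → bikhluhhobellaaang.
Apply vowel harmony: bikhluhhobellaaang → bikhluhhoballaaang.
Apply epenthesis: bikhluhhoballaaang → bikhluhhobalalaaang.

bikhluhhobalalaaang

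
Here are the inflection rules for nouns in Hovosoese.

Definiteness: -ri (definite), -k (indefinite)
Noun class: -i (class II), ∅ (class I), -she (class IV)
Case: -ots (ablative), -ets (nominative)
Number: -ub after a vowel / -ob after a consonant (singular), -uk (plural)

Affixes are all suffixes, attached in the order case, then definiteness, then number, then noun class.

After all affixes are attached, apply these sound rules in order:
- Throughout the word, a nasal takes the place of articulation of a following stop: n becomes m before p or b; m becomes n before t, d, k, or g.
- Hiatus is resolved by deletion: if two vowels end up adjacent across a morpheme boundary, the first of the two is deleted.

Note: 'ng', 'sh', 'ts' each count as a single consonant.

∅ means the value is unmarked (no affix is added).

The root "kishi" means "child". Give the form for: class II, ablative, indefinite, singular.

Attach case ablative -ots → kishiots.
Attach definiteness indefinite -k → kishiotsk.
Attach number singular -ob (after consonant 'k') → kishiotskob.
Attach noun class class II -i → kishiotskobi.
Nasal assimilation: no change.
Apply vowel deletion: kishiotskobi → kishotskobi.

kishotskobi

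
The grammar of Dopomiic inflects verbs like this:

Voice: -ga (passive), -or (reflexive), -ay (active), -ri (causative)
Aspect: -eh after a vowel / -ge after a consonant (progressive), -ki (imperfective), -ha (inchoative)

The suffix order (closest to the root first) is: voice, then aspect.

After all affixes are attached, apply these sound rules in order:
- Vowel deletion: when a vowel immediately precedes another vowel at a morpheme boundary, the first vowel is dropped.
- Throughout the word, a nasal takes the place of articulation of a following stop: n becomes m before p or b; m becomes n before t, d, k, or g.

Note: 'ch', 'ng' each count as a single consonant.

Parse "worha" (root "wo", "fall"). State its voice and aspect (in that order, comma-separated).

Segment: wo-or-ha.
voice: -or → reflexive.
aspect: -ha → inchoative.

reflexive, inchoative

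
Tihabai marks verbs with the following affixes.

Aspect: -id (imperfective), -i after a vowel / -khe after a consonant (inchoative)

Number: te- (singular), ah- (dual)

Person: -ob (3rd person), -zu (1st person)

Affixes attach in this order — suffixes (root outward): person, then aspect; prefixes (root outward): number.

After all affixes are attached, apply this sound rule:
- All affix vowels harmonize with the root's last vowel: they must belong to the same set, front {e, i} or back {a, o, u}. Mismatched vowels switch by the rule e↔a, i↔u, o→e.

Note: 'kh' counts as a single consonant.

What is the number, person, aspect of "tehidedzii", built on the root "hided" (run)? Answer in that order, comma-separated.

Segment: te-hided-zu-i.
number: te- → singular.
person: -zu → 1st person.
aspect: -i/khe → inchoative.

singular, 1st person, inchoative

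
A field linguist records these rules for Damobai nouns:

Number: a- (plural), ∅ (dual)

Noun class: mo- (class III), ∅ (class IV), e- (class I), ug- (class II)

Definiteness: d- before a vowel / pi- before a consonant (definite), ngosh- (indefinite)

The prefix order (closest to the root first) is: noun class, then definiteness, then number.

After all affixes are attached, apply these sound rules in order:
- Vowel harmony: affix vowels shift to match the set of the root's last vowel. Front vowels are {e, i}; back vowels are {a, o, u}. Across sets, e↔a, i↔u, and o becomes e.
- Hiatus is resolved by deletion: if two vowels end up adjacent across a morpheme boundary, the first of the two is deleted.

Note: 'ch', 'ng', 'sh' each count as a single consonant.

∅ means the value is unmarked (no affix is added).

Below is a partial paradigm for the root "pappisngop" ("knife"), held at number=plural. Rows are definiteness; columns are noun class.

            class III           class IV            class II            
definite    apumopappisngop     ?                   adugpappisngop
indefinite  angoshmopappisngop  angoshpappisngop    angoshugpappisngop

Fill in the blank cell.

noun class = class IV: zero marking, form stays pappisngop.
Attach definiteness definite pi- (before consonant 'p') → pipappisngop.
Attach number plural a- → apipappisngop.
Apply vowel harmony: apipappisngop → apupappisngop.
Vowel deletion: no change.

apupappisngop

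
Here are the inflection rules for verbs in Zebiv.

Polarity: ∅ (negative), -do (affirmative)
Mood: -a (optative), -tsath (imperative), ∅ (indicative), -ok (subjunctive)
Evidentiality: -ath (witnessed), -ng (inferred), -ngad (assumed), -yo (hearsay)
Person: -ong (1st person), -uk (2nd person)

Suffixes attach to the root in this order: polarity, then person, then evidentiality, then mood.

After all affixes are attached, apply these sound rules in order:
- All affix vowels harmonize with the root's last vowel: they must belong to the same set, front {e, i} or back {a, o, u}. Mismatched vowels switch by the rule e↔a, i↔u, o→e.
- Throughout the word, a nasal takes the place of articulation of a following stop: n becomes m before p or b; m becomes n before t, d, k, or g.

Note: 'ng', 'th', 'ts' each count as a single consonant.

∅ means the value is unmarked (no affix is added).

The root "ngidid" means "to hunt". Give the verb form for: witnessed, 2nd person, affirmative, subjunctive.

ngididdeikethek

Attach polarity affirmative -do → ngididdo.
Attach person 2nd person -uk → ngididdouk.
Attach evidentiality witnessed -ath → ngididdoukath.
Attach mood subjunctive -ok → ngididdoukathok.
Apply vowel harmony: ngididdoukathok → ngididdeikethek.
Nasal assimilation: no change.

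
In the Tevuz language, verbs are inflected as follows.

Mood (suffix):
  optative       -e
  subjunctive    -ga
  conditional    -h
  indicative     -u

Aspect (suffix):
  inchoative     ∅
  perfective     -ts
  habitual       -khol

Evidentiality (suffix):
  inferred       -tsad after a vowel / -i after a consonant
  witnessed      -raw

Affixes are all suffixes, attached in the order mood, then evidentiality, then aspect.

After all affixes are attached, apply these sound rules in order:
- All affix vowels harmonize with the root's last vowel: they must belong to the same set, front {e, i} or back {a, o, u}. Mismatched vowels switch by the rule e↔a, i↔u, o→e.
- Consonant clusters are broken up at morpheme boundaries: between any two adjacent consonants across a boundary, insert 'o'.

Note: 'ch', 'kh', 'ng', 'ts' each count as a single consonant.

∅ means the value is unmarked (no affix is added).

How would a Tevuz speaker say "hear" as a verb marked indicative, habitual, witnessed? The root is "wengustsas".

Attach mood indicative -u → wengustsasu.
Attach evidentiality witnessed -raw → wengustsasuraw.
Attach aspect habitual -khol → wengustsasurawkhol.
Vowel harmony: no change.
Apply epenthesis: wengustsasurawkhol → wengustsasurawokhol.

wengustsasurawokhol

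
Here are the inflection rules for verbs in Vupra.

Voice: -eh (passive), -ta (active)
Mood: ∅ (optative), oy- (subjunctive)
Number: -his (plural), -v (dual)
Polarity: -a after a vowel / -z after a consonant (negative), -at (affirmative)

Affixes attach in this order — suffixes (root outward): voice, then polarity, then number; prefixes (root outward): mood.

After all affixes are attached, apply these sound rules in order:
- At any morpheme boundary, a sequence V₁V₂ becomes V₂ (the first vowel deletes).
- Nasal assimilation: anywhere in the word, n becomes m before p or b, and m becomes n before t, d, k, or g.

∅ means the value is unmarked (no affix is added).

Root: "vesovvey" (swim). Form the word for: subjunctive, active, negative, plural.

Attach mood subjunctive oy- → oyvesovvey.
Attach voice active -ta → oyvesovveyta.
Attach polarity negative -a (after vowel 'a') → oyvesovveytaa.
Attach number plural -his → oyvesovveytaahis.
Apply vowel deletion: oyvesovveytaahis → oyvesovveytahis.
Nasal assimilation: no change.

oyvesovveytahis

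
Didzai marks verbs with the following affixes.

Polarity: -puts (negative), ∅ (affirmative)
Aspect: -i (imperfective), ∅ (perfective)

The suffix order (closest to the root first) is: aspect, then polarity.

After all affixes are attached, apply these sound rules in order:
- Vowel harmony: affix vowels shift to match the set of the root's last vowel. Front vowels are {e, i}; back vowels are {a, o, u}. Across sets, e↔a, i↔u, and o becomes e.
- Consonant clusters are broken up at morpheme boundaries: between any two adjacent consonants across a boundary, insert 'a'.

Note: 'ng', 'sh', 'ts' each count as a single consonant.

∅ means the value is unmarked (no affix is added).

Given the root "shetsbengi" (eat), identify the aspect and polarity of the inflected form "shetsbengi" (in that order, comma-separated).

perfective, affirmative

Segment: shetsbengi.
aspect: ∅ → perfective.
polarity: ∅ → affirmative.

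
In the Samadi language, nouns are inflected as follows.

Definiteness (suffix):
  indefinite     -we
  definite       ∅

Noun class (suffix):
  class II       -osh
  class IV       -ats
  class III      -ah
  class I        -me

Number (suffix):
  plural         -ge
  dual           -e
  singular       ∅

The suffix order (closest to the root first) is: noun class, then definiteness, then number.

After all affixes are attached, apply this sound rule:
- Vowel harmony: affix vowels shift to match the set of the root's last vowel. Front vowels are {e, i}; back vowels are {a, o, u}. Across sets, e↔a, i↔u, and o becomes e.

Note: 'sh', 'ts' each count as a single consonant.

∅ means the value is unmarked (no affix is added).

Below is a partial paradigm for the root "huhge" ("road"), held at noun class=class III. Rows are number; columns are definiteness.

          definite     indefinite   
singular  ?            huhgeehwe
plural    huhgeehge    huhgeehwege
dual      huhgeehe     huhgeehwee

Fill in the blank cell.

Attach noun class class III -ah → huhgeah.
definiteness = definite: zero marking, form stays huhgeah.
number = singular: zero marking, form stays huhgeah.
Apply vowel harmony: huhgeah → huhgeeh.

huhgeeh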